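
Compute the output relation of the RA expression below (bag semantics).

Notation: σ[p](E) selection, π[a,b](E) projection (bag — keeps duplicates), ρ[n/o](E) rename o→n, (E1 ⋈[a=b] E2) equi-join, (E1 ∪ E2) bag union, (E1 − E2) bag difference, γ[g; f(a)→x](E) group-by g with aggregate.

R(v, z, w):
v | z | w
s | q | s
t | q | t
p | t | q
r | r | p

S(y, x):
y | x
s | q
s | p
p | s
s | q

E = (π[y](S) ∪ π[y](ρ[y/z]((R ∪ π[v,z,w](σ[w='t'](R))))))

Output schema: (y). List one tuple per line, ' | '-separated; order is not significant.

Stepwise |·|:
  S → 4
  π[y](S) → 4
  R → 4
  R → 4
  σ[w='t'](R) → 1
  π[v,z,w](σ[w='t'](R)) → 1
  (R ∪ π[v,z,w](σ[w='t'](R))) → 5
  ρ[y/z]((R ∪ π[v,z,w](σ[w='t'](R)))) → 5
  π[y](ρ[y/z]((R ∪ π[v,z,w](σ[w='t'](R))))) → 5
  (π[y](S) ∪ π[y](ρ[y/z]((R ∪ π[v,z,w](σ[w='t'](R)))))) → 9

== RESULT ==
y
p
q
q
q
r
s
s
s
t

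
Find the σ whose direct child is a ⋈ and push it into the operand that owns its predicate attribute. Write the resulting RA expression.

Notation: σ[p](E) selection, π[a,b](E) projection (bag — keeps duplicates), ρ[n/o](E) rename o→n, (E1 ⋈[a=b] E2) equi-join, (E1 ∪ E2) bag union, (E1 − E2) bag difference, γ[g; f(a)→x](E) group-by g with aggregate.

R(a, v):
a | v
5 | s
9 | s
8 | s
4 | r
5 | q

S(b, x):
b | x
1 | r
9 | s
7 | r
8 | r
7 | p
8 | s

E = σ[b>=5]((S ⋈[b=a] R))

σ filters on b, owned by the left side.
E' = (σ[b>=5](S) ⋈[b=a] R)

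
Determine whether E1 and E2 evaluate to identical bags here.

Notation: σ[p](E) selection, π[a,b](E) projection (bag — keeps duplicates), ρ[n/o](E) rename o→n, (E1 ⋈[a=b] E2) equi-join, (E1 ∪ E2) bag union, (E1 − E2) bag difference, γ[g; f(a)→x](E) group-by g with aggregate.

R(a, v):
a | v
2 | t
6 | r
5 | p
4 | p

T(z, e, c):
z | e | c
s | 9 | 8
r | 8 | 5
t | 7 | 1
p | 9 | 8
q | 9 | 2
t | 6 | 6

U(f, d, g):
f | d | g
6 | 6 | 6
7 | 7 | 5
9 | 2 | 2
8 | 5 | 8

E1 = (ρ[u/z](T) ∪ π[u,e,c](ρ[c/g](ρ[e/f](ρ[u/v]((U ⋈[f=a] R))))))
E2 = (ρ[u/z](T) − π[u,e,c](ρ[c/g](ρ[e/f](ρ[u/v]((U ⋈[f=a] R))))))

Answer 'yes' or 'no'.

E1 row counts bottom-up:
  T → 6
  ρ[u/z](T) → 6
  U → 4
  R → 4
  (U ⋈[f=a] R) → 1
  ρ[u/v]((U ⋈[f=a] R)) → 1
  ρ[e/f](ρ[u/v]((U ⋈[f=a] R))) → 1
  ρ[c/g](ρ[e/f](ρ[u/v]((U ⋈[f=a] R)))) → 1
  π[u,e,c](ρ[c/g](ρ[e/f](ρ[u/v]((U ⋈[f=a] R))))) → 1
  (ρ[u/z](T) ∪ π[u,e,c](ρ[c/g](ρ[e/f](ρ[u/v]((U ⋈[f=a] R)))))) → 7
E2 row counts bottom-up:
  T → 6
  ρ[u/z](T) → 6
  U → 4
  R → 4
  (U ⋈[f=a] R) → 1
  ρ[u/v]((U ⋈[f=a] R)) → 1
  ρ[e/f](ρ[u/v]((U ⋈[f=a] R))) → 1
  ρ[c/g](ρ[e/f](ρ[u/v]((U ⋈[f=a] R)))) → 1
  π[u,e,c](ρ[c/g](ρ[e/f](ρ[u/v]((U ⋈[f=a] R))))) → 1
  (ρ[u/z](T) − π[u,e,c](ρ[c/g](ρ[e/f](ρ[u/v]((U ⋈[f=a] R)))))) → 6

E1 result:
u | e | c
p | 9 | 8
q | 9 | 2
r | 6 | 6
r | 8 | 5
s | 9 | 8
t | 6 | 6
t | 7 | 1
E2 result:
u | e | c
p | 9 | 8
q | 9 | 2
r | 8 | 5
s | 9 | 8
t | 6 | 6
t | 7 | 1
Witness: ('r', 6, 6) appears 1× in E1 but 0× in E2.

no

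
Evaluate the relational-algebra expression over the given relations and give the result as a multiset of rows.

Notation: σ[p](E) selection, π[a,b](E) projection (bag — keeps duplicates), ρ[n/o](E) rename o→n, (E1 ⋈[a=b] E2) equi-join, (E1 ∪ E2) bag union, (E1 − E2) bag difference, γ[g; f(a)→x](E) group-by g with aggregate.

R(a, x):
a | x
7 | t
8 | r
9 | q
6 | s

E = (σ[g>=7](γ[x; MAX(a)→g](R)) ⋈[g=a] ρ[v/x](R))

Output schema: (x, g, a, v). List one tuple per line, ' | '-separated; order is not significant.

Subexpression sizes:
  R → 4
  γ[x; MAX(a)→g](R) → 4
  σ[g>=7](γ[x; MAX(a)→g](R)) → 3
  R → 4
  ρ[v/x](R) → 4
  (σ[g>=7](γ[x; MAX(a)→g](R)) ⋈[g=a] ρ[v/x](R)) → 3

== RESULT ==
x | g | a | v
q | 9 | 9 | q
r | 8 | 8 | r
t | 7 | 7 | t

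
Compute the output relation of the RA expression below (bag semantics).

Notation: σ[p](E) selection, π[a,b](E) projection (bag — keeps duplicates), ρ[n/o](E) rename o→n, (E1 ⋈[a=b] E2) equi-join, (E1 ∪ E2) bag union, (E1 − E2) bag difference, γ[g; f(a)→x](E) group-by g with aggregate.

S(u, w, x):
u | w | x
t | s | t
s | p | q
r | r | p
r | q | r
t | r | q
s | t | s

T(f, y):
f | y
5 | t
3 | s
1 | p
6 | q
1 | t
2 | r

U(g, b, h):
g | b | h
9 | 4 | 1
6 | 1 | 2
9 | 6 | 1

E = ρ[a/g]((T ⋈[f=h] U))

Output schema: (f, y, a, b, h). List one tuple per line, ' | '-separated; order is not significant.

Stepwise |·|:
  T → 6
  U → 3
  (T ⋈[f=h] U) → 5
  ρ[a/g]((T ⋈[f=h] U)) → 5

== RESULT ==
f | y | a | b | h
1 | p | 9 | 4 | 1
1 | p | 9 | 6 | 1
1 | t | 9 | 4 | 1
1 | t | 9 | 6 | 1
2 | r | 6 | 1 | 2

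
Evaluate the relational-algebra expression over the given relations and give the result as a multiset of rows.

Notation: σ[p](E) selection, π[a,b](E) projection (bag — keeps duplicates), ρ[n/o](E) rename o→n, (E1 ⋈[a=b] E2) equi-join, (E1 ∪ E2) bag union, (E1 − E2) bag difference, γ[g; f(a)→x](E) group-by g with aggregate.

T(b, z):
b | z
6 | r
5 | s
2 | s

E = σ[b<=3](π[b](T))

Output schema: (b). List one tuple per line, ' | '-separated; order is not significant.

Subexpression sizes:
  T → 3
  π[b](T) → 3
  σ[b<=3](π[b](T)) → 1

== RESULT ==
b
2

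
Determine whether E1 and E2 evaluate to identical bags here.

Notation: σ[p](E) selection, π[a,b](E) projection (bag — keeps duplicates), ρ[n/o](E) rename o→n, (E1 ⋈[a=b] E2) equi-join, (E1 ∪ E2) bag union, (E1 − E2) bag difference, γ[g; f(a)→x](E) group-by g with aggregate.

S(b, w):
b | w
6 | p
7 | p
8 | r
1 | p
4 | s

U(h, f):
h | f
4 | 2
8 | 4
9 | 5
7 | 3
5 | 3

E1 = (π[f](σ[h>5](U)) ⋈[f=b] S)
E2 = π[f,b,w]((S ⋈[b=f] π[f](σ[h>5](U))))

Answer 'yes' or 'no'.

E1 stepwise |·|:
  U → 5
  σ[h>5](U) → 3
  π[f](σ[h>5](U)) → 3
  S → 5
  (π[f](σ[h>5](U)) ⋈[f=b] S) → 1
E2 stepwise |·|:
  S → 5
  U → 5
  σ[h>5](U) → 3
  π[f](σ[h>5](U)) → 3
  (S ⋈[b=f] π[f](σ[h>5](U))) → 1
  π[f,b,w]((S ⋈[b=f] π[f](σ[h>5](U)))) → 1

E1 and E2 produce the same multiset:
f | b | w
4 | 4 | s

yes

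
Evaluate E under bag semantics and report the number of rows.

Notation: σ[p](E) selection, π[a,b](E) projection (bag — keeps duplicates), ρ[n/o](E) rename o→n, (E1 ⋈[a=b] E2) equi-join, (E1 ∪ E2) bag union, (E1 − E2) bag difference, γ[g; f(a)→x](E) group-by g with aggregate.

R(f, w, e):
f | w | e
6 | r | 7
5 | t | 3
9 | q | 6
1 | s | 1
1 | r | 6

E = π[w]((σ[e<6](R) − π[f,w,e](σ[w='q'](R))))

Stepwise |·|:
  R → 5
  σ[e<6](R) → 2
  R → 5
  σ[w='q'](R) → 1
  π[f,w,e](σ[w='q'](R)) → 1
  (σ[e<6](R) − π[f,w,e](σ[w='q'](R))) → 2
  π[w]((σ[e<6](R) − π[f,w,e](σ[w='q'](R)))) → 2

|E| = 2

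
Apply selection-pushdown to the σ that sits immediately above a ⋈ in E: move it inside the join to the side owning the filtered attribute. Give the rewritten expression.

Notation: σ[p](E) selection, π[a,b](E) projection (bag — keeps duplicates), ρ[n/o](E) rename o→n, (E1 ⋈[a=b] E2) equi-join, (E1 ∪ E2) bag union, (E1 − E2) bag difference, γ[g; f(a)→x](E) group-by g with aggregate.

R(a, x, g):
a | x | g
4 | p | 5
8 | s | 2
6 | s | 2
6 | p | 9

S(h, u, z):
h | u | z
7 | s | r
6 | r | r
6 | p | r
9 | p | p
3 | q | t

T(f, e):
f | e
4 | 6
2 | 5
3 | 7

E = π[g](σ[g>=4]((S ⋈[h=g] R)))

σ filters on g, owned by the right side.
E' = π[g]((S ⋈[h=g] σ[g>=4](R)))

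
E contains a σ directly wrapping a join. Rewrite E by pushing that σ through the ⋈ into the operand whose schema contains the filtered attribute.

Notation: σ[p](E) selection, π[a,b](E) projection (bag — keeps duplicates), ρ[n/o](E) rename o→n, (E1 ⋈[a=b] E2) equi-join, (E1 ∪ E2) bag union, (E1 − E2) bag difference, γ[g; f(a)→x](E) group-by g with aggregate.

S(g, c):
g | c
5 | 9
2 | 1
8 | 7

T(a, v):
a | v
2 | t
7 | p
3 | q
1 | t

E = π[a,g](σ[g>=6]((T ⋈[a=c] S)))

σ filters on g, owned by the right side.
E' = π[a,g]((T ⋈[a=c] σ[g>=6](S)))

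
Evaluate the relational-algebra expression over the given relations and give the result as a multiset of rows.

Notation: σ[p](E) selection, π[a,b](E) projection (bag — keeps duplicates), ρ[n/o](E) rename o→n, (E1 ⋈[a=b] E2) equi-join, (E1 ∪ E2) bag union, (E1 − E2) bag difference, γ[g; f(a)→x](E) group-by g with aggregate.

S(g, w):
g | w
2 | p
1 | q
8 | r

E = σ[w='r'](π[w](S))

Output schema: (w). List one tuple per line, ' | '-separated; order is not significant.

Subexpression sizes:
  S → 3
  π[w](S) → 3
  σ[w='r'](π[w](S)) → 1

== RESULT ==
w
r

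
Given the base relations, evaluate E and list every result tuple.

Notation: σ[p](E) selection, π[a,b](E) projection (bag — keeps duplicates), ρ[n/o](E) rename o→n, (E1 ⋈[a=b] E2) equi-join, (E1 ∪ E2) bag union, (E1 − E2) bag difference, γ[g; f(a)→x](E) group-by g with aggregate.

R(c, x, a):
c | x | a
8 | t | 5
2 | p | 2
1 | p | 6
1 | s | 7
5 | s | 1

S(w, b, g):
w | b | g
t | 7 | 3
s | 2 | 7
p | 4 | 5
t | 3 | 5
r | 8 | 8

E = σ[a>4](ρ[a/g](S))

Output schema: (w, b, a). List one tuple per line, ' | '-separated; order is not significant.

Row counts bottom-up:
  S → 5
  ρ[a/g](S) → 5
  σ[a>4](ρ[a/g](S)) → 4

== RESULT ==
w | b | a
p | 4 | 5
r | 8 | 8
s | 2 | 7
t | 3 | 5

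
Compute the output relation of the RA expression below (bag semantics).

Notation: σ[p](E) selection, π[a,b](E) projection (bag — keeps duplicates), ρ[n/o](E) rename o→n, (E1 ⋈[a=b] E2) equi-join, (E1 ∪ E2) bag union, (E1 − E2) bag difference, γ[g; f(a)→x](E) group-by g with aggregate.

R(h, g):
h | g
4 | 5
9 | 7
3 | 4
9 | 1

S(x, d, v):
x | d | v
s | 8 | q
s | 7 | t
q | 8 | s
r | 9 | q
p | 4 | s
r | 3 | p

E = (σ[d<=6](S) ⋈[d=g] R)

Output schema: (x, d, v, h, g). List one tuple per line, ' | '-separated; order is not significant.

Row counts bottom-up:
  S → 6
  σ[d<=6](S) → 2
  R → 4
  (σ[d<=6](S) ⋈[d=g] R) → 1

== RESULT ==
x | d | v | h | g
p | 4 | s | 3 | 4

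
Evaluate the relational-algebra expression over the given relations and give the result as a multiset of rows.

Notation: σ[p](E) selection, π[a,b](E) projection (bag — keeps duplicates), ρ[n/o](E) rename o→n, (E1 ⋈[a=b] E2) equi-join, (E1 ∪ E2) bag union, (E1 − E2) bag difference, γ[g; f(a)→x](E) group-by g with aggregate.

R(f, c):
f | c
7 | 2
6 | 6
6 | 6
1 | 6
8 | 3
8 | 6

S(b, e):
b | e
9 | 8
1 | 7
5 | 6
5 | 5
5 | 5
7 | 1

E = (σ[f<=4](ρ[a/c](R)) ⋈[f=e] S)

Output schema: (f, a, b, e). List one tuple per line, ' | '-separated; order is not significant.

Row counts bottom-up:
  R → 6
  ρ[a/c](R) → 6
  σ[f<=4](ρ[a/c](R)) → 1
  S → 6
  (σ[f<=4](ρ[a/c](R)) ⋈[f=e] S) → 1

== RESULT ==
f | a | b | e
1 | 6 | 7 | 1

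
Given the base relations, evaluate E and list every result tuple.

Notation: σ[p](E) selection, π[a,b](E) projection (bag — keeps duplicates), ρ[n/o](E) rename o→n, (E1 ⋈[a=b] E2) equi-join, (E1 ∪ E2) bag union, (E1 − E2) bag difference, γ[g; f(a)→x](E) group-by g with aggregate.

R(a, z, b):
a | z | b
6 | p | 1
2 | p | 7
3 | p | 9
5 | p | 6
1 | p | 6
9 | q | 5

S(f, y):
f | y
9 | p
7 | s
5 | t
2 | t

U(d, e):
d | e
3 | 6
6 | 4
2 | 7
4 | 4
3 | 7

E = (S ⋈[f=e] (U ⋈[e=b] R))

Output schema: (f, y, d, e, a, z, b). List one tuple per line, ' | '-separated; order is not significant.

Subexpression sizes:
  S → 4
  U → 5
  R → 6
  (U ⋈[e=b] R) → 4
  (S ⋈[f=e] (U ⋈[e=b] R)) → 2

== RESULT ==
f | y | d | e | a | z | b
7 | s | 2 | 7 | 2 | p | 7
7 | s | 3 | 7 | 2 | p | 7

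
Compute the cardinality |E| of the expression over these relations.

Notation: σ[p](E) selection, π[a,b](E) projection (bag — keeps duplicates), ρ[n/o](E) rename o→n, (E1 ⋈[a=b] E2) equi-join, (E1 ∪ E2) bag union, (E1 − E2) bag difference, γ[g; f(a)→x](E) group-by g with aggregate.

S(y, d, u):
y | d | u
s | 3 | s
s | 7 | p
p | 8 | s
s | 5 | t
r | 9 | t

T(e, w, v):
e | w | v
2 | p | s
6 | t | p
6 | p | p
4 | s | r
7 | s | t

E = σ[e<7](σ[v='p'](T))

Row counts bottom-up:
  T → 5
  σ[v='p'](T) → 2
  σ[e<7](σ[v='p'](T)) → 2

|E| = 2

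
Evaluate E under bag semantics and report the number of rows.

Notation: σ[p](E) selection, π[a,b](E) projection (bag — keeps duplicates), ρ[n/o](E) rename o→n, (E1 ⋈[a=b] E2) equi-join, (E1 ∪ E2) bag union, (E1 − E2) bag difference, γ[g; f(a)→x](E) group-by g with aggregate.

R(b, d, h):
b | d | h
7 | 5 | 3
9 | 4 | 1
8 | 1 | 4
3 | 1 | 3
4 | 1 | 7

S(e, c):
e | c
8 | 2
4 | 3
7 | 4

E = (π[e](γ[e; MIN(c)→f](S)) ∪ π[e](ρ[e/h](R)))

Per-node cardinality:
  S → 3
  γ[e; MIN(c)→f](S) → 3
  π[e](γ[e; MIN(c)→f](S)) → 3
  R → 5
  ρ[e/h](R) → 5
  π[e](ρ[e/h](R)) → 5
  (π[e](γ[e; MIN(c)→f](S)) ∪ π[e](ρ[e/h](R))) → 8

|E| = 8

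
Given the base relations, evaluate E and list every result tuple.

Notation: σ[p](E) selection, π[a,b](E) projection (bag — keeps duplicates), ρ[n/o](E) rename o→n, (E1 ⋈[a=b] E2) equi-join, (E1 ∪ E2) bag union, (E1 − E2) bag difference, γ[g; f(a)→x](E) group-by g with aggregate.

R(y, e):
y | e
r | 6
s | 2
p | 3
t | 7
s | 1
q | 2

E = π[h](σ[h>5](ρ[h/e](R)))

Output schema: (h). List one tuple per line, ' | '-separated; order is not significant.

Subexpression sizes:
  R → 6
  ρ[h/e](R) → 6
  σ[h>5](ρ[h/e](R)) → 2
  π[h](σ[h>5](ρ[h/e](R))) → 2

== RESULT ==
h
6
7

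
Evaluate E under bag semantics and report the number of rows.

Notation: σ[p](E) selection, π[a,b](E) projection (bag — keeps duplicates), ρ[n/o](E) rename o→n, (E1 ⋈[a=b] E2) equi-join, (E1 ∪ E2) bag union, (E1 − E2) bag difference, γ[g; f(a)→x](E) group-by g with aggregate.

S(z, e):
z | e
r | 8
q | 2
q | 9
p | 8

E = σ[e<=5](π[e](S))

Row counts bottom-up:
  S → 4
  π[e](S) → 4
  σ[e<=5](π[e](S)) → 1

|E| = 1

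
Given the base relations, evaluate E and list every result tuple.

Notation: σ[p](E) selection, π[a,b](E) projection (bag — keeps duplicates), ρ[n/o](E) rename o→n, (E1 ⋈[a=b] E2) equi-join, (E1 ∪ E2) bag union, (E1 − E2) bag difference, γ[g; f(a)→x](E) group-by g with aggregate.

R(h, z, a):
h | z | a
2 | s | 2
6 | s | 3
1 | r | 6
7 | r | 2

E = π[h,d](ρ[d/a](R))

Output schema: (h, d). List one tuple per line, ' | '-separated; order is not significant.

Subexpression sizes:
  R → 4
  ρ[d/a](R) → 4
  π[h,d](ρ[d/a](R)) → 4

== RESULT ==
h | d
1 | 6
2 | 2
6 | 3
7 | 2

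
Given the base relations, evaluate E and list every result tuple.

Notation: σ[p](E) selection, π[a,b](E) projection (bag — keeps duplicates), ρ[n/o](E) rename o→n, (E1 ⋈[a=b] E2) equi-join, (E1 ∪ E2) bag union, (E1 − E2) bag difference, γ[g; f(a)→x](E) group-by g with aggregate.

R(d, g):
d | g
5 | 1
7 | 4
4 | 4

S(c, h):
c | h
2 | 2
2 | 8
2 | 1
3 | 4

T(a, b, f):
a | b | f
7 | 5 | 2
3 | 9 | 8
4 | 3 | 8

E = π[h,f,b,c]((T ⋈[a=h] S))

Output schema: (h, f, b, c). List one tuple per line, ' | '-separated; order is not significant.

Stepwise |·|:
  T → 3
  S → 4
  (T ⋈[a=h] S) → 1
  π[h,f,b,c]((T ⋈[a=h] S)) → 1

== RESULT ==
h | f | b | c
4 | 8 | 3 | 3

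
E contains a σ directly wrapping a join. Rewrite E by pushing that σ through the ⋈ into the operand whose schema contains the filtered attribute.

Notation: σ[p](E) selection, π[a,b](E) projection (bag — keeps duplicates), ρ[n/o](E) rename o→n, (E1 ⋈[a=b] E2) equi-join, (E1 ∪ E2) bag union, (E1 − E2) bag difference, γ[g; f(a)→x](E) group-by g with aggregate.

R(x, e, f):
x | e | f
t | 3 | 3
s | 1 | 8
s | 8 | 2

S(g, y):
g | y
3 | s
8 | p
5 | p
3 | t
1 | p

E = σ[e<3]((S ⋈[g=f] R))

σ filters on e, owned by the right side.
E' = (S ⋈[g=f] σ[e<3](R))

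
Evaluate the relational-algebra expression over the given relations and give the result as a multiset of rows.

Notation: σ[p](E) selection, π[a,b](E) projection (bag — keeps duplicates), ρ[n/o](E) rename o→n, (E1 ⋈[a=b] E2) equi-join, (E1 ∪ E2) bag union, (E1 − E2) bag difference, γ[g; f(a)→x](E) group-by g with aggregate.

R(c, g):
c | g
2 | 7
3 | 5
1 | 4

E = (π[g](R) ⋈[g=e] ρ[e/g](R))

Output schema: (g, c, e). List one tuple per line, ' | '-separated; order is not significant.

Stepwise |·|:
  R → 3
  π[g](R) → 3
  R → 3
  ρ[e/g](R) → 3
  (π[g](R) ⋈[g=e] ρ[e/g](R)) → 3

== RESULT ==
g | c | e
4 | 1 | 4
5 | 3 | 5
7 | 2 | 7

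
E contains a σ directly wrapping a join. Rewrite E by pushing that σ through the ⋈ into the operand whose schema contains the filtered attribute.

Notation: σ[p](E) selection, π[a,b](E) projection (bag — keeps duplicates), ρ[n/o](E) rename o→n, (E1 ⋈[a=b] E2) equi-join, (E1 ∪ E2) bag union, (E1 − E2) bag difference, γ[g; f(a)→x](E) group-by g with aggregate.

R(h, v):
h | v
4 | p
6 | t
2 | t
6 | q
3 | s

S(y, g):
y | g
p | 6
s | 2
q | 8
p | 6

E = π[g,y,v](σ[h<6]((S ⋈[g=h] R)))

σ filters on h, owned by the right side.
E' = π[g,y,v]((S ⋈[g=h] σ[h<6](R)))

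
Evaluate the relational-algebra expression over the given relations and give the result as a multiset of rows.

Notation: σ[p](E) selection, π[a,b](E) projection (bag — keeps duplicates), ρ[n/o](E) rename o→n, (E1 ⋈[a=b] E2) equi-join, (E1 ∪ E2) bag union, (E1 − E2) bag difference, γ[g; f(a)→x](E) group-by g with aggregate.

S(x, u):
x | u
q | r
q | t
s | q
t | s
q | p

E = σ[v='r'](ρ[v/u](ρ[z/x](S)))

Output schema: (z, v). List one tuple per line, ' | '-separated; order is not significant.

Row counts bottom-up:
  S → 5
  ρ[z/x](S) → 5
  ρ[v/u](ρ[z/x](S)) → 5
  σ[v='r'](ρ[v/u](ρ[z/x](S))) → 1

== RESULT ==
z | v
q | r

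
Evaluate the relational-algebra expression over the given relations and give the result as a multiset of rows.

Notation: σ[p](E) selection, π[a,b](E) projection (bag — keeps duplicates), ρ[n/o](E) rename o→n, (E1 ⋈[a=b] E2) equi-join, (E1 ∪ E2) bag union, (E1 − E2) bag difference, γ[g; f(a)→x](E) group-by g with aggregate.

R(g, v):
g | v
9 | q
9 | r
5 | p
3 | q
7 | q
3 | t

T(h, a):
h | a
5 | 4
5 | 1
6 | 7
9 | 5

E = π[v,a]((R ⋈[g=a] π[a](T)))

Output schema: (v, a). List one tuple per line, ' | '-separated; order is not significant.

Row counts bottom-up:
  R → 6
  T → 4
  π[a](T) → 4
  (R ⋈[g=a] π[a](T)) → 2
  π[v,a]((R ⋈[g=a] π[a](T))) → 2

== RESULT ==
v | a
p | 5
q | 7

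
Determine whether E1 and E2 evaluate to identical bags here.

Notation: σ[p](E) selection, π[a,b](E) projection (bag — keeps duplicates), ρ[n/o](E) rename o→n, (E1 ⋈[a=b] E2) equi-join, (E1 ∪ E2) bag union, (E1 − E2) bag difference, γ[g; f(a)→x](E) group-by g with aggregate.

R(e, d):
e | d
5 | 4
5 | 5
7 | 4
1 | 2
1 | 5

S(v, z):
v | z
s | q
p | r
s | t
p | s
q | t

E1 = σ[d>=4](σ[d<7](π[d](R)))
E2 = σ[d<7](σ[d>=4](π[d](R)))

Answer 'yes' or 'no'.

E1 per-node cardinality:
  R → 5
  π[d](R) → 5
  σ[d<7](π[d](R)) → 5
  σ[d>=4](σ[d<7](π[d](R))) → 4
E2 per-node cardinality:
  R → 5
  π[d](R) → 5
  σ[d>=4](π[d](R)) → 4
  σ[d<7](σ[d>=4](π[d](R))) → 4

E1 and E2 produce the same multiset:
d
4
4
5
5

yes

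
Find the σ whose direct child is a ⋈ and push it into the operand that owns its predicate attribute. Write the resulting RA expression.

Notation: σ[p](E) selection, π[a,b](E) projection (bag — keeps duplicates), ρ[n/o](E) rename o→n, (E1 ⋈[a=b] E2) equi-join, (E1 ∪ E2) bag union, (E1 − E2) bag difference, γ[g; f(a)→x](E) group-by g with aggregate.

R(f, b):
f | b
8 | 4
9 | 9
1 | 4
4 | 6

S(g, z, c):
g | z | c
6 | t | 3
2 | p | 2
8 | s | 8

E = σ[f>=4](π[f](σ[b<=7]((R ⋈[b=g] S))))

σ filters on b, owned by the left side.
E' = σ[f>=4](π[f]((σ[b<=7](R) ⋈[b=g] S)))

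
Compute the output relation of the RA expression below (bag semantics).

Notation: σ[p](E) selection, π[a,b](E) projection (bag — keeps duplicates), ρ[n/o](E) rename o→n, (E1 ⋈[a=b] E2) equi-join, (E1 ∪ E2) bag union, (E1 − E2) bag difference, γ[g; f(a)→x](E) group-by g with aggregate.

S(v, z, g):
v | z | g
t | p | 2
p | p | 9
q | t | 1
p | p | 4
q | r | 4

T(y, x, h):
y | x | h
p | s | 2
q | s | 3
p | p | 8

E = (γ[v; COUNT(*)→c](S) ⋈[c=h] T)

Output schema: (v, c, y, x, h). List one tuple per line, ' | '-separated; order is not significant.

Stepwise |·|:
  S → 5
  γ[v; COUNT(*)→c](S) → 3
  T → 3
  (γ[v; COUNT(*)→c](S) ⋈[c=h] T) → 2

== RESULT ==
v | c | y | x | h
p | 2 | p | s | 2
q | 2 | p | s | 2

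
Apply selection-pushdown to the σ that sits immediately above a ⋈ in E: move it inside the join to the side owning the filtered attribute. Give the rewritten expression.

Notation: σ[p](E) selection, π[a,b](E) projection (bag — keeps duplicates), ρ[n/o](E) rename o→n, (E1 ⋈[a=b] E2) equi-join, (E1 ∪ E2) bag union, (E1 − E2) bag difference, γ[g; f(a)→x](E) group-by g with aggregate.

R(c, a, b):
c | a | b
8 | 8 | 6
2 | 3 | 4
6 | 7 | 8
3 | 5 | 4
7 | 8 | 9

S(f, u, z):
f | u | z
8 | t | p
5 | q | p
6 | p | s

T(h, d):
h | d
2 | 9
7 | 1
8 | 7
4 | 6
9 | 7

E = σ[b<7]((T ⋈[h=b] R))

σ filters on b, owned by the right side.
E' = (T ⋈[h=b] σ[b<7](R))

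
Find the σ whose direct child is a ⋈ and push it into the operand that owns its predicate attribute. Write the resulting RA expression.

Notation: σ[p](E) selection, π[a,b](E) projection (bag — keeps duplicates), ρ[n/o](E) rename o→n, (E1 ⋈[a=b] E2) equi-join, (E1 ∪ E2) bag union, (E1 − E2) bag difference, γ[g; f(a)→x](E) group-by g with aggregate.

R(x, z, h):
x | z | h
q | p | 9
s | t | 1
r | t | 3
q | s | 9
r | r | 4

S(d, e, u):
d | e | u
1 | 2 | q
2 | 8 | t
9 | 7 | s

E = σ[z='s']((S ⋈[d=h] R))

σ filters on z, owned by the right side.
E' = (S ⋈[d=h] σ[z='s'](R))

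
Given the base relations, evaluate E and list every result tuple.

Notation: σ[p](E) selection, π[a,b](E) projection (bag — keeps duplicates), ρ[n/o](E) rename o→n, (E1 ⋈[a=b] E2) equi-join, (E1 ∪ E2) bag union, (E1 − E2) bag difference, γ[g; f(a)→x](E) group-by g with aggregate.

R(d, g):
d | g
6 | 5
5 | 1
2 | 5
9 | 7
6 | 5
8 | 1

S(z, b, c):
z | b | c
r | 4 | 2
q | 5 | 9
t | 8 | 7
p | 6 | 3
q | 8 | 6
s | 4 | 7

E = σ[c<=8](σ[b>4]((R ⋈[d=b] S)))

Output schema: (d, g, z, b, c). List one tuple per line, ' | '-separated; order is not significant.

Stepwise |·|:
  R → 6
  S → 6
  (R ⋈[d=b] S) → 5
  σ[b>4]((R ⋈[d=b] S)) → 5
  σ[c<=8](σ[b>4]((R ⋈[d=b] S))) → 4

== RESULT ==
d | g | z | b | c
6 | 5 | p | 6 | 3
6 | 5 | p | 6 | 3
8 | 1 | q | 8 | 6
8 | 1 | t | 8 | 7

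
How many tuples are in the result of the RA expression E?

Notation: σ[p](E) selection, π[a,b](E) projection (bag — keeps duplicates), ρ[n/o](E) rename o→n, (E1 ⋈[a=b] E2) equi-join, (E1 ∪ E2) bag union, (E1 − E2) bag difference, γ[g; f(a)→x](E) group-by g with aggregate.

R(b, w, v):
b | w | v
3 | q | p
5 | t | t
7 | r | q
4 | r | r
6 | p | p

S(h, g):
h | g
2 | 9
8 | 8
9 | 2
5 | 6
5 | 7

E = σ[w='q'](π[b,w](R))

Per-node cardinality:
  R → 5
  π[b,w](R) → 5
  σ[w='q'](π[b,w](R)) → 1

|E| = 1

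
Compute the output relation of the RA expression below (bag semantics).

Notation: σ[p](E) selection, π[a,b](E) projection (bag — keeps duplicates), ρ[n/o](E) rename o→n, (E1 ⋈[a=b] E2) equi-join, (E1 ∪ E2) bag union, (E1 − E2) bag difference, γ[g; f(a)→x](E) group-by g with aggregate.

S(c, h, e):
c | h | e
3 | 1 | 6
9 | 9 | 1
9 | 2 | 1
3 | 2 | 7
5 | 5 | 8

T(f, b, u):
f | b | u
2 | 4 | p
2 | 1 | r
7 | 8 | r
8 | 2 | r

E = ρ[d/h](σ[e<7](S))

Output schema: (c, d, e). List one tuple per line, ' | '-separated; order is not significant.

Stepwise |·|:
  S → 5
  σ[e<7](S) → 3
  ρ[d/h](σ[e<7](S)) → 3

== RESULT ==
c | d | e
3 | 1 | 6
9 | 2 | 1
9 | 9 | 1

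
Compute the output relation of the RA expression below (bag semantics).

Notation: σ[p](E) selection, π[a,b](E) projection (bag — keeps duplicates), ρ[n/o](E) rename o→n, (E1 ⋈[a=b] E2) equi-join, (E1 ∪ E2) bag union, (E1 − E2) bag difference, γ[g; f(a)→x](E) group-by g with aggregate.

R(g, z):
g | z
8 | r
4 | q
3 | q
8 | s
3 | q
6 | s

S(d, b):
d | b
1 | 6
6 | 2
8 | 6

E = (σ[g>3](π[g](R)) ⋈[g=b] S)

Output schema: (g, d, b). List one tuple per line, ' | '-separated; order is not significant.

Stepwise |·|:
  R → 6
  π[g](R) → 6
  σ[g>3](π[g](R)) → 4
  S → 3
  (σ[g>3](π[g](R)) ⋈[g=b] S) → 2

== RESULT ==
g | d | b
6 | 1 | 6
6 | 8 | 6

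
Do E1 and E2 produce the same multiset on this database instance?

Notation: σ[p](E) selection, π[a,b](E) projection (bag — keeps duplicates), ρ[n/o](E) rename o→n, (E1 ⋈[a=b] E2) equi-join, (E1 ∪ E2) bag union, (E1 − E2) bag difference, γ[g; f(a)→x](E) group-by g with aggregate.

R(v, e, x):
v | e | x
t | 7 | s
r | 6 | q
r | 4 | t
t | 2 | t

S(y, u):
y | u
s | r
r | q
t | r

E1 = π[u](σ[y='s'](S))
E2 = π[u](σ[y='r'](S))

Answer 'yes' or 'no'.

E1 stepwise |·|:
  S → 3
  σ[y='s'](S) → 1
  π[u](σ[y='s'](S)) → 1
E2 stepwise |·|:
  S → 3
  σ[y='r'](S) → 1
  π[u](σ[y='r'](S)) → 1

E1 result:
u
r
E2 result:
u
q
Witness: ('q',) appears 0× in E1 but 1× in E2.

no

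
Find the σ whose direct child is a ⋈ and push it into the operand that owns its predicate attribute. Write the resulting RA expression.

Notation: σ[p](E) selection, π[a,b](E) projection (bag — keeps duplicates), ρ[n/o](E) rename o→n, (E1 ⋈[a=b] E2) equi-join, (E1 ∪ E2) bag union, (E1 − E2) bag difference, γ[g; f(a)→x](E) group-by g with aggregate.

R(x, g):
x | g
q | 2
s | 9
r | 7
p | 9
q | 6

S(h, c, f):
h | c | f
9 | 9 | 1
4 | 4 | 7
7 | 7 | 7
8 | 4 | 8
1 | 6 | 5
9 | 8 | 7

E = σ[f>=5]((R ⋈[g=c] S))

σ filters on f, owned by the right side.
E' = (R ⋈[g=c] σ[f>=5](S))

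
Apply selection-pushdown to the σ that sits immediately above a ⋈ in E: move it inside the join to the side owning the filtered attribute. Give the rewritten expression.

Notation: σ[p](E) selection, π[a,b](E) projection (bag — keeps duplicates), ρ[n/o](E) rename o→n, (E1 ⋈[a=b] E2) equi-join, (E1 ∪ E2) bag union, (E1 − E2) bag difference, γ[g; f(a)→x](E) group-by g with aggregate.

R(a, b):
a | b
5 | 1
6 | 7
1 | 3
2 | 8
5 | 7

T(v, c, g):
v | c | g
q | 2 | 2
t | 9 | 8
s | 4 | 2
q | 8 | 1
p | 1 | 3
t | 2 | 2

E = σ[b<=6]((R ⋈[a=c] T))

σ filters on b, owned by the left side.
E' = (σ[b<=6](R) ⋈[a=c] T)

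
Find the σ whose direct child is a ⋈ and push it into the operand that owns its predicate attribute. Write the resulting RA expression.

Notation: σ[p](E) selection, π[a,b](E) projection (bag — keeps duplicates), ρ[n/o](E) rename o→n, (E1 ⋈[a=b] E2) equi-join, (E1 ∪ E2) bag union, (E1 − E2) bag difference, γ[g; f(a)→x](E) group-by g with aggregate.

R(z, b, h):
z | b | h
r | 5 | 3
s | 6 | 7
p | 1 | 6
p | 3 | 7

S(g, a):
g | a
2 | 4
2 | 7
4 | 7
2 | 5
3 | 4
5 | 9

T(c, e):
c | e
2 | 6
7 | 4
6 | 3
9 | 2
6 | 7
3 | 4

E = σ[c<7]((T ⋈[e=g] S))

σ filters on c, owned by the left side.
E' = (σ[c<7](T) ⋈[e=g] S)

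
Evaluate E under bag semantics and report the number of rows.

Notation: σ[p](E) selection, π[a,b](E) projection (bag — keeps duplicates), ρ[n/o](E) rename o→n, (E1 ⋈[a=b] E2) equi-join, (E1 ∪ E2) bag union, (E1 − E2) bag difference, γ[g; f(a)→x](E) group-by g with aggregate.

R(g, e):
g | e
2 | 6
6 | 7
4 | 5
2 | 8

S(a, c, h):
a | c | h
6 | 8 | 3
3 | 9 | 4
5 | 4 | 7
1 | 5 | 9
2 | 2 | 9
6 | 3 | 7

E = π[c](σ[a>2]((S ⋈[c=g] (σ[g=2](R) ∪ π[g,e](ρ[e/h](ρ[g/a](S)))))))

Subexpression sizes:
  S → 6
  R → 4
  σ[g=2](R) → 2
  S → 6
  ρ[g/a](S) → 6
  ρ[e/h](ρ[g/a](S)) → 6
  π[g,e](ρ[e/h](ρ[g/a](S))) → 6
  (σ[g=2](R) ∪ π[g,e](ρ[e/h](ρ[g/a](S)))) → 8
  (S ⋈[c=g] (σ[g=2](R) ∪ π[g,e](ρ[e/h](ρ[g/a](S))))) → 5
  σ[a>2]((S ⋈[c=g] (σ[g=2](R) ∪ π[g,e](ρ[e/h](ρ[g/a](S)))))) → 1
  π[c](σ[a>2]((S ⋈[c=g] (σ[g=2](R) ∪ π[g,e](ρ[e/h](ρ[g/a](S))))))) → 1

|E| = 1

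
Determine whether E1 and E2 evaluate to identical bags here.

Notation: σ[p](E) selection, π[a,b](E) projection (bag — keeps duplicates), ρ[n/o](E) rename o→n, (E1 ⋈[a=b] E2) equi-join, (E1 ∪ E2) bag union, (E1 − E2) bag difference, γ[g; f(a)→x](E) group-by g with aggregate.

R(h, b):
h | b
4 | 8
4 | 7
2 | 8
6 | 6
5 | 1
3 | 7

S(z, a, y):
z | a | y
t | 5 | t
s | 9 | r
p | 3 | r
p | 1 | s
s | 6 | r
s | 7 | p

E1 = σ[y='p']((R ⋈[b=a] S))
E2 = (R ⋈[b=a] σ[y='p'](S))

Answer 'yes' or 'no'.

E1 per-node cardinality:
  R → 6
  S → 6
  (R ⋈[b=a] S) → 4
  σ[y='p']((R ⋈[b=a] S)) → 2
E2 per-node cardinality:
  R → 6
  S → 6
  σ[y='p'](S) → 1
  (R ⋈[b=a] σ[y='p'](S)) → 2

E1 and E2 produce the same multiset:
h | b | z | a | y
3 | 7 | s | 7 | p
4 | 7 | s | 7 | p

yes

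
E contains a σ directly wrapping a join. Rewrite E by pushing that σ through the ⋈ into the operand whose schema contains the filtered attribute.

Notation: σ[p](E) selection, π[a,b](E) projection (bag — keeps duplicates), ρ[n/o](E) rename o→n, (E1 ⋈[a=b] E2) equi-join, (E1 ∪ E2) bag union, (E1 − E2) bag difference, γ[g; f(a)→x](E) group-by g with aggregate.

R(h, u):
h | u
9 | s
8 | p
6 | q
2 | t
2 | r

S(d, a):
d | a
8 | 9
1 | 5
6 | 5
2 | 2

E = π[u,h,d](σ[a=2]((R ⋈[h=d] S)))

σ filters on a, owned by the right side.
E' = π[u,h,d]((R ⋈[h=d] σ[a=2](S)))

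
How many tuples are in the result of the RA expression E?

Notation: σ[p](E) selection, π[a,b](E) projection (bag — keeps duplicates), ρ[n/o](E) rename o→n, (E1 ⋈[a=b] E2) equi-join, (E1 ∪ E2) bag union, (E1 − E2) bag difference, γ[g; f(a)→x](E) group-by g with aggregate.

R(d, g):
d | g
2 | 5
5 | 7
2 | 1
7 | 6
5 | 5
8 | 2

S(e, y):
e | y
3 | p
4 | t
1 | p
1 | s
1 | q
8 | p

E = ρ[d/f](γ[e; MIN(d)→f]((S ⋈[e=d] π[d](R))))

Row counts bottom-up:
  S → 6
  R → 6
  π[d](R) → 6
  (S ⋈[e=d] π[d](R)) → 1
  γ[e; MIN(d)→f]((S ⋈[e=d] π[d](R))) → 1
  ρ[d/f](γ[e; MIN(d)→f]((S ⋈[e=d] π[d](R)))) → 1

|E| = 1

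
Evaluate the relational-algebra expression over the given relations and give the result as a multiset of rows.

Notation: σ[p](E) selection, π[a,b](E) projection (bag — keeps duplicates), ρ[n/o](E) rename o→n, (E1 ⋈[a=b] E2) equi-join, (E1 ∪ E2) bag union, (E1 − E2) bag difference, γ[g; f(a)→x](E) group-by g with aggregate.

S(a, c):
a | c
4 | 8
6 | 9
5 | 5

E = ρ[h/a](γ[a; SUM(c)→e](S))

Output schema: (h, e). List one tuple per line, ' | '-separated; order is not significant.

Per-node cardinality:
  S → 3
  γ[a; SUM(c)→e](S) → 3
  ρ[h/a](γ[a; SUM(c)→e](S)) → 3

== RESULT ==
h | e
4 | 8
5 | 5
6 | 9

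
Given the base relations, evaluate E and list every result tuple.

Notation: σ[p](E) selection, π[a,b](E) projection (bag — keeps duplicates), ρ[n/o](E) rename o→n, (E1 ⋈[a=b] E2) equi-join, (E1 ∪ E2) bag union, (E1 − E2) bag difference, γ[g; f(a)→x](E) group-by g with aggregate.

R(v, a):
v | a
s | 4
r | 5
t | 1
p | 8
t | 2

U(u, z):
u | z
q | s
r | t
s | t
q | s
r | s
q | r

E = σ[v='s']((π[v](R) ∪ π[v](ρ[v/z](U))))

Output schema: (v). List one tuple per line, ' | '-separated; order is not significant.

Stepwise |·|:
  R → 5
  π[v](R) → 5
  U → 6
  ρ[v/z](U) → 6
  π[v](ρ[v/z](U)) → 6
  (π[v](R) ∪ π[v](ρ[v/z](U))) → 11
  σ[v='s']((π[v](R) ∪ π[v](ρ[v/z](U)))) → 4

== RESULT ==
v
s
s
s
s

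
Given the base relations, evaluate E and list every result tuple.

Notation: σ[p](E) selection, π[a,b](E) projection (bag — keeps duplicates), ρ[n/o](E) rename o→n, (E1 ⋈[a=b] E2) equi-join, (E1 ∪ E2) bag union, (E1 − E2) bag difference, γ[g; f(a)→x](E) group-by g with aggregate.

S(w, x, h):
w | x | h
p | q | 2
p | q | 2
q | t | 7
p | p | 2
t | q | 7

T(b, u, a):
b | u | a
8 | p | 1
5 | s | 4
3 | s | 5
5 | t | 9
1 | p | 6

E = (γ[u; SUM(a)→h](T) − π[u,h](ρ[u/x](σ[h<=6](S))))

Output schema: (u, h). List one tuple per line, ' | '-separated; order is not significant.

Subexpression sizes:
  T → 5
  γ[u; SUM(a)→h](T) → 3
  S → 5
  σ[h<=6](S) → 3
  ρ[u/x](σ[h<=6](S)) → 3
  π[u,h](ρ[u/x](σ[h<=6](S))) → 3
  (γ[u; SUM(a)→h](T) − π[u,h](ρ[u/x](σ[h<=6](S)))) → 3

== RESULT ==
u | h
p | 7
s | 9
t | 9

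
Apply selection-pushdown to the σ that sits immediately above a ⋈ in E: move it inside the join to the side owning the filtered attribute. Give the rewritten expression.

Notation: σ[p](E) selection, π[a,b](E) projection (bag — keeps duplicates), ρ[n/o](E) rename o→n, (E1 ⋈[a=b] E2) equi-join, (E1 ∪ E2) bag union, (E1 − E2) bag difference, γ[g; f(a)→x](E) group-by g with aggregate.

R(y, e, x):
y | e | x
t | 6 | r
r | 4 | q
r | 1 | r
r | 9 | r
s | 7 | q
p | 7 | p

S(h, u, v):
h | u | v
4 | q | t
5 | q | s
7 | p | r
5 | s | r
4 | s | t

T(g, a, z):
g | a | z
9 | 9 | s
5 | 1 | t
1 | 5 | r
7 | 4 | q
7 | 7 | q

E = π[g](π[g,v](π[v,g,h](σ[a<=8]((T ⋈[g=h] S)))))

σ filters on a, owned by the left side.
E' = π[g](π[g,v](π[v,g,h]((σ[a<=8](T) ⋈[g=h] S))))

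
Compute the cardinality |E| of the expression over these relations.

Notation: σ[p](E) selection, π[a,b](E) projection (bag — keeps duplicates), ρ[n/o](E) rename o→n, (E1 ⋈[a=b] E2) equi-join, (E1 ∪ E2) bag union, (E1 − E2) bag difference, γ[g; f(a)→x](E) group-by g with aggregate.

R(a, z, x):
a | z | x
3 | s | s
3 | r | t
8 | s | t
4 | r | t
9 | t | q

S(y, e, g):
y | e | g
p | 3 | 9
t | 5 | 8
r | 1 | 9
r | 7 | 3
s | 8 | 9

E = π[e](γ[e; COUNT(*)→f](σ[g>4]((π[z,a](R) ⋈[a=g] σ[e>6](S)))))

Per-node cardinality:
  R → 5
  π[z,a](R) → 5
  S → 5
  σ[e>6](S) → 2
  (π[z,a](R) ⋈[a=g] σ[e>6](S)) → 3
  σ[g>4]((π[z,a](R) ⋈[a=g] σ[e>6](S))) → 1
  γ[e; COUNT(*)→f](σ[g>4]((π[z,a](R) ⋈[a=g] σ[e>6](S)))) → 1
  π[e](γ[e; COUNT(*)→f](σ[g>4]((π[z,a](R) ⋈[a=g] σ[e>6](S))))) → 1

|E| = 1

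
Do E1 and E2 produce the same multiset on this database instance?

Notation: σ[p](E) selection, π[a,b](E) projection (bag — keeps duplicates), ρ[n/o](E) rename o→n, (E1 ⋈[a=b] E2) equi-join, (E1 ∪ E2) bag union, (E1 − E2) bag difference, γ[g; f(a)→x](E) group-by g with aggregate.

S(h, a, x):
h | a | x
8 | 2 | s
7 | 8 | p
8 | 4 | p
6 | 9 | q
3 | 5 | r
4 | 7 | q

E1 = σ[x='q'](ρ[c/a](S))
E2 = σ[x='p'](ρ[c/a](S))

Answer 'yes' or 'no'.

E1 stepwise |·|:
  S → 6
  ρ[c/a](S) → 6
  σ[x='q'](ρ[c/a](S)) → 2
E2 stepwise |·|:
  S → 6
  ρ[c/a](S) → 6
  σ[x='p'](ρ[c/a](S)) → 2

E1 result:
h | c | x
4 | 7 | q
6 | 9 | q
E2 result:
h | c | x
7 | 8 | p
8 | 4 | p
Witness: (8, 4, 'p') appears 0× in E1 but 1× in E2.

no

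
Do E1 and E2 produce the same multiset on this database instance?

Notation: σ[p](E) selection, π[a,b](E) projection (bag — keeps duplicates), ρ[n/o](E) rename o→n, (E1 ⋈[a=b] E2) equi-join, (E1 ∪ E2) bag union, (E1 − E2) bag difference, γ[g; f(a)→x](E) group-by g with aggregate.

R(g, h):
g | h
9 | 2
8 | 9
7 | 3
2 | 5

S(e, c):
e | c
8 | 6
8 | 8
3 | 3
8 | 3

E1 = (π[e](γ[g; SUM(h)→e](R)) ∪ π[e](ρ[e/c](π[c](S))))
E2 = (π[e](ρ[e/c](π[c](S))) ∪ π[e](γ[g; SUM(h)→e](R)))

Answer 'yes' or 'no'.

E1 per-node cardinality:
  R → 4
  γ[g; SUM(h)→e](R) → 4
  π[e](γ[g; SUM(h)→e](R)) → 4
  S → 4
  π[c](S) → 4
  ρ[e/c](π[c](S)) → 4
  π[e](ρ[e/c](π[c](S))) → 4
  (π[e](γ[g; SUM(h)→e](R)) ∪ π[e](ρ[e/c](π[c](S)))) → 8
E2 per-node cardinality:
  S → 4
  π[c](S) → 4
  ρ[e/c](π[c](S)) → 4
  π[e](ρ[e/c](π[c](S))) → 4
  R → 4
  γ[g; SUM(h)→e](R) → 4
  π[e](γ[g; SUM(h)→e](R)) → 4
  (π[e](ρ[e/c](π[c](S))) ∪ π[e](γ[g; SUM(h)→e](R))) → 8

E1 and E2 produce the same multiset:
e
2
3
3
3
5
6
8
9

yes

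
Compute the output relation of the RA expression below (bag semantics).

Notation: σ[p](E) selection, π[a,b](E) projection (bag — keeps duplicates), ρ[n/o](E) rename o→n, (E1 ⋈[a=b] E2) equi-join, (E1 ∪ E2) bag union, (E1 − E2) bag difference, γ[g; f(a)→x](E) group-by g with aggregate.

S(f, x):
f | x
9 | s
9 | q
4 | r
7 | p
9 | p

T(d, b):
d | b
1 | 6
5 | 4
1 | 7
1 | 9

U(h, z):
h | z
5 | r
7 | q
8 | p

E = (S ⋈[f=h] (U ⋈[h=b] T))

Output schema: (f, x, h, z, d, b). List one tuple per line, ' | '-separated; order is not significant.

Row counts bottom-up:
  S → 5
  U → 3
  T → 4
  (U ⋈[h=b] T) → 1
  (S ⋈[f=h] (U ⋈[h=b] T)) → 1

== RESULT ==
f | x | h | z | d | b
7 | p | 7 | q | 1 | 7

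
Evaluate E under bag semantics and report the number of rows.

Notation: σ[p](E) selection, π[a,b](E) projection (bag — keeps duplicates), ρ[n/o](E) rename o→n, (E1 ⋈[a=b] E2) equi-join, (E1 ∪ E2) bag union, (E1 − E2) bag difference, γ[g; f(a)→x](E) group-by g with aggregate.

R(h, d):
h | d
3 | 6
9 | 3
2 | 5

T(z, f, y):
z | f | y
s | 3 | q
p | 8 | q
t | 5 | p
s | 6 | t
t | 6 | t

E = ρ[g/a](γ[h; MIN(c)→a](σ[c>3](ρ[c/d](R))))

Per-node cardinality:
  R → 3
  ρ[c/d](R) → 3
  σ[c>3](ρ[c/d](R)) → 2
  γ[h; MIN(c)→a](σ[c>3](ρ[c/d](R))) → 2
  ρ[g/a](γ[h; MIN(c)→a](σ[c>3](ρ[c/d](R)))) → 2

|E| = 2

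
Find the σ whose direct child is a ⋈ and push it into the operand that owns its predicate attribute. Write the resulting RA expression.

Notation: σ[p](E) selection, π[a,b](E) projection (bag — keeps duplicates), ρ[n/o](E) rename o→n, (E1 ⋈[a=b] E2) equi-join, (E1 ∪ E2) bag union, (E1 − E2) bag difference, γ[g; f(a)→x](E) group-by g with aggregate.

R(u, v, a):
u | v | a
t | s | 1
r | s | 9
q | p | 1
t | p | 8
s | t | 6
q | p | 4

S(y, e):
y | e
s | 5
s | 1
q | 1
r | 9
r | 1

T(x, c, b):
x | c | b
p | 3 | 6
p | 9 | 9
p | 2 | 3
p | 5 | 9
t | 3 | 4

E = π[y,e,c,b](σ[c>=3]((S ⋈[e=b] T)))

σ filters on c, owned by the right side.
E' = π[y,e,c,b]((S ⋈[e=b] σ[c>=3](T)))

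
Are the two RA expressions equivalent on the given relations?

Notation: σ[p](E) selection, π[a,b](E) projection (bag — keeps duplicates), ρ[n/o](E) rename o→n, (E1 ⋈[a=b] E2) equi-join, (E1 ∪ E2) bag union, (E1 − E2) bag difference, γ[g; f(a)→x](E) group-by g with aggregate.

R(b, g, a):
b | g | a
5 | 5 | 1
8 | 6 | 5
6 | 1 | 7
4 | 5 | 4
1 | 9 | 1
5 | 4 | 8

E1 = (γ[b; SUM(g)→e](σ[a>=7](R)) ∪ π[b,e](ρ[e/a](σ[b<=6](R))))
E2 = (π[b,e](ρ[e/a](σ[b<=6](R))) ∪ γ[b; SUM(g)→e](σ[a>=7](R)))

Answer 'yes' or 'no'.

E1 row counts bottom-up:
  R → 6
  σ[a>=7](R) → 2
  γ[b; SUM(g)→e](σ[a>=7](R)) → 2
  R → 6
  σ[b<=6](R) → 5
  ρ[e/a](σ[b<=6](R)) → 5
  π[b,e](ρ[e/a](σ[b<=6](R))) → 5
  (γ[b; SUM(g)→e](σ[a>=7](R)) ∪ π[b,e](ρ[e/a](σ[b<=6](R)))) → 7
E2 row counts bottom-up:
  R → 6
  σ[b<=6](R) → 5
  ρ[e/a](σ[b<=6](R)) → 5
  π[b,e](ρ[e/a](σ[b<=6](R))) → 5
  R → 6
  σ[a>=7](R) → 2
  γ[b; SUM(g)→e](σ[a>=7](R)) → 2
  (π[b,e](ρ[e/a](σ[b<=6](R))) ∪ γ[b; SUM(g)→e](σ[a>=7](R))) → 7

E1 and E2 produce the same multiset:
b | e
1 | 1
4 | 4
5 | 1
5 | 4
5 | 8
6 | 1
6 | 7

yes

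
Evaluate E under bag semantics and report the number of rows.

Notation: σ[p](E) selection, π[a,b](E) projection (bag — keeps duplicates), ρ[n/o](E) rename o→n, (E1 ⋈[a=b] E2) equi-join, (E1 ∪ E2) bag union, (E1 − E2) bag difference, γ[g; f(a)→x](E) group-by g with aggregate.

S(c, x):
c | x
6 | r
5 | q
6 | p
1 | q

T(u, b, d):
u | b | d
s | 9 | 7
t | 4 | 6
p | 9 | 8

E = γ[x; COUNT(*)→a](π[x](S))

Stepwise |·|:
  S → 4
  π[x](S) → 4
  γ[x; COUNT(*)→a](π[x](S)) → 3

|E| = 3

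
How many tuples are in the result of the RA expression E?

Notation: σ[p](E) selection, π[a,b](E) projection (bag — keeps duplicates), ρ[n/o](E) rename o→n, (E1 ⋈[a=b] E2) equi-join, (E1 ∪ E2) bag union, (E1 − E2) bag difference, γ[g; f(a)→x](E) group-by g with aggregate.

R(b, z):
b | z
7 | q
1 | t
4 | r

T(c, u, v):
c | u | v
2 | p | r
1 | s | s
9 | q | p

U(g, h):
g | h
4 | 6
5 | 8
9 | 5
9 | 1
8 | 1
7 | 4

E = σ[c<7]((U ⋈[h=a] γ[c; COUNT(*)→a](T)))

Per-node cardinality:
  U → 6
  T → 3
  γ[c; COUNT(*)→a](T) → 3
  (U ⋈[h=a] γ[c; COUNT(*)→a](T)) → 6
  σ[c<7]((U ⋈[h=a] γ[c; COUNT(*)→a](T))) → 4

|E| = 4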